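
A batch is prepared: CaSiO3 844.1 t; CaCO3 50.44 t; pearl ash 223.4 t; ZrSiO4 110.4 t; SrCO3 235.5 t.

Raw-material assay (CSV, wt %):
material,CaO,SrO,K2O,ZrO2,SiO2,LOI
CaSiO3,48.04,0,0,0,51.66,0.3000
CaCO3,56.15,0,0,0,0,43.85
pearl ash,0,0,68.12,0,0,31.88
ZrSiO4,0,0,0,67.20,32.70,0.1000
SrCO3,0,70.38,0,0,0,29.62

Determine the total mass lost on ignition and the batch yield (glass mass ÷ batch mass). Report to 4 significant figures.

In-progress results are shown (rounded to 4 significant digits) in the working; the working math maintains full float precision at all times; a single rounding completes every reported value — all derived quantities (five oxide percentages, the totals, the yield, glass mass, ignition loss) are carried in full float precision using the weight values on 1298 t of glass, as given in the question or the answer.
Loss on ignition, line by line:
  CaSiO3: 844.1 × 0.003000 = 2.532 t
  CaCO3: 50.44 × 0.4385 = 22.12 t
  pearl ash: 223.4 × 0.3188 = 71.22 t
  ZrSiO4: 110.4 × 0.001000 = 0.1104 t
  SrCO3: 235.5 × 0.2962 = 69.76 t
Total LOI = 165.7 t
Glass = batch − LOI = 1464 − 165.7 = 1298 t

LOI loss = 165.7 t; glass = 1298 t; yield = 88.68%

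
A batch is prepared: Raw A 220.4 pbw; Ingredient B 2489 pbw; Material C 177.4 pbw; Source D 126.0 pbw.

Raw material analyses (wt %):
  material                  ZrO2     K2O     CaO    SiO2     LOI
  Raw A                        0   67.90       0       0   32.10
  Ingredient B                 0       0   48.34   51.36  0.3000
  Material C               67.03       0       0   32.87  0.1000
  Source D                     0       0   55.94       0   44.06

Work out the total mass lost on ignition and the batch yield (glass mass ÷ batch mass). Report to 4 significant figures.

Mid-chain values are printed, rounded to 4 significant figures, as written — full float precision is maintained through the solve; a single rounding completes each reported number — the derived quantities are recomputed starting from the weights on 2879 pbw of glass at full precision (LOI, yield, four oxide percentages, totals, glass mass) exactly as printed in either problem or answer.
Loss on ignition, line by line:
  Raw A: 220.4 × 0.3210 = 70.75 pbw
  Ingredient B: 2489 × 0.003000 = 7.467 pbw
  Material C: 177.4 × 0.001000 = 0.1774 pbw
  Source D: 126.0 × 0.4406 = 55.52 pbw
Total LOI = 133.9 pbw
Glass = batch − LOI = 3013 − 133.9 = 2879 pbw

LOI loss = 133.9 pbw; glass = 2879 pbw; yield = 95.56%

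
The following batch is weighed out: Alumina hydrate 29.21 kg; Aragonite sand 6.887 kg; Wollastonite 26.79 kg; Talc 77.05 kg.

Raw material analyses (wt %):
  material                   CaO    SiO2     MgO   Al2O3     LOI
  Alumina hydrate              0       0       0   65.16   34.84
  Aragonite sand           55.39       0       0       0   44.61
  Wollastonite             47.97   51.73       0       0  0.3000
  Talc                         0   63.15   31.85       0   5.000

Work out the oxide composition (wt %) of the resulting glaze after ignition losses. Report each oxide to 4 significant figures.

Glass mass = 122.8 kg (batch 139.9 − LOI 17.18).
Composition: CaO 13.58%, SiO2 50.93%, MgO 19.99%, Al2O3 15.51%

Mid-chain values are shown with 4-significant-digit rounding as written; the whole derivation runs at exact precision in every operation; a single rounding produces every reported result. The derived quantities (ignition loss, totals, the four compositions, the yield, glass mass) are computed in full precision from the weighed amounts at 122.8 kg of glass, exactly as shown in the problem or the answer.
Delivered oxide masses:
  CaO: 6.887·0.5539 + 26.79·0.4797 = 16.67 kg
  SiO2: 26.79·0.5173 + 77.05·0.6315 = 62.52 kg
  MgO: 77.05·0.3185 = 24.54 kg
  Al2O3: 29.21·0.6516 = 19.03 kg
LOI: 29.21·0.3484 + 6.887·0.4461 + 26.79·0.003000 + 77.05·0.05000 = 17.18 kg
batch − LOI leaves glass = 139.9 − 17.18 = 122.8 kg (matching Σ of the oxides)
wt % = 100 × oxide mass / glass mass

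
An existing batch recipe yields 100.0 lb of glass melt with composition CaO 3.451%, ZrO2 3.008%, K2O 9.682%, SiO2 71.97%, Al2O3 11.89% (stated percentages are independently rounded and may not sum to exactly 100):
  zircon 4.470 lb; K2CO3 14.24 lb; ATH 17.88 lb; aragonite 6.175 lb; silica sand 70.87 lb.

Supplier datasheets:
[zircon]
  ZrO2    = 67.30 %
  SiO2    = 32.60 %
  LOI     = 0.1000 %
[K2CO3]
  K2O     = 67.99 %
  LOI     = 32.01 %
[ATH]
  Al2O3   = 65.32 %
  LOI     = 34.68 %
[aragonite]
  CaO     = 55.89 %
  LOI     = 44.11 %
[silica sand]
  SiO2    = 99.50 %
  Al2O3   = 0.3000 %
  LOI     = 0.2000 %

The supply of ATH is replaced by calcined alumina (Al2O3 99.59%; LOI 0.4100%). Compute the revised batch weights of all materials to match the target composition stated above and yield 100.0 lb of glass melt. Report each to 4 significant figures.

Revised batch per 100.0 lb glass melt:
  zircon: 4.470 lb
  K2CO3: 14.24 lb
  calcined alumina: 11.73 lb
  aragonite: 6.175 lb
  silica sand: 70.87 lb
Total batch = 107.5 lb; LOI loss = 7.476 lb

Full precision is held end to end — working values are printed, rounded to 4 significant digits, between the steps; every reported figure carries a single rounding; all derived quantities (net glass mass, totals, the yield, five oxide percentages, LOI) are carried from the weighed amounts for 100.0 lb of glass at full float precision exactly as shown in either problem or answer.
Oxide-by-oxide targets in 100.0 lb glass melt:
  CaO: 3.451% × 100.0 = 3.451 lb
  ZrO2: 3.008% × 100.0 = 3.008 lb
  K2O: 9.682% × 100.0 = 9.682 lb
  SiO2: 71.97% × 100.0 = 71.97 lb
  Al2O3: 11.89% × 100.0 = 11.89 lb
Mass-balance tally per oxide on the weights just shown, against the basis in use (each sum matches its target mass given rounding of the digits):
  CaO: 6.175·0.5589 = 3.451 lb (target 3.451 lb)
  ZrO2: 4.470·0.6730 = 3.008 lb (target 3.008 lb)
  K2O: 14.24·0.6799 = 9.682 lb (target 9.682 lb)
  SiO2: 4.470·0.3260 + 70.87·0.9950 = 71.97 lb (target 71.97 lb)
  Al2O3: 11.73·0.9959 + 70.87·0.003000 = 11.89 lb (target 11.89 lb)
The glass-mass cross-check: whole batch net of LOI = 100.0 lb (summing oxide targets gives 100.0 lb; with the basis standing at 100.0 lb — deltas are rounding alone).
Total batch = Σ batch = 107.5 lb; ignition loss, Σ(batch × LOI) = 7.476 lb; yield: glass divided by total = 93.04%.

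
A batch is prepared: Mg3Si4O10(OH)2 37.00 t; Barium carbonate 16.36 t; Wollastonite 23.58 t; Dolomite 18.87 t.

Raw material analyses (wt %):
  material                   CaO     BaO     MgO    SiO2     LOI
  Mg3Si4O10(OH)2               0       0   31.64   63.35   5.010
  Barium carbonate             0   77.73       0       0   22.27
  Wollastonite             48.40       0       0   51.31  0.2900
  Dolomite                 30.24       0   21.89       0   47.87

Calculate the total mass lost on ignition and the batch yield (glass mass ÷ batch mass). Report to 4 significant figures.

All internal work maintains exact precision at each step; in-progress results are printed, with 4-significant-figure rounding, alongside each step — a single rounding finalizes every reported number; all derived quantities (totals, the yield, net glass mass, four oxide percentages, LOI) are re-derived using the weight values for 81.21 t of glass in exact precision exactly as printed in problem or answer.
Material-by-material LOI:
  Mg3Si4O10(OH)2: 37.00 × 0.05010 = 1.854 t
  Barium carbonate: 16.36 × 0.2227 = 3.643 t
  Wollastonite: 23.58 × 0.002900 = 0.06838 t
  Dolomite: 18.87 × 0.4787 = 9.033 t
Total LOI = 14.60 t
Glass = batch − LOI = 95.81 − 14.60 = 81.21 t

LOI loss = 14.60 t; glass = 81.21 t; yield = 84.76%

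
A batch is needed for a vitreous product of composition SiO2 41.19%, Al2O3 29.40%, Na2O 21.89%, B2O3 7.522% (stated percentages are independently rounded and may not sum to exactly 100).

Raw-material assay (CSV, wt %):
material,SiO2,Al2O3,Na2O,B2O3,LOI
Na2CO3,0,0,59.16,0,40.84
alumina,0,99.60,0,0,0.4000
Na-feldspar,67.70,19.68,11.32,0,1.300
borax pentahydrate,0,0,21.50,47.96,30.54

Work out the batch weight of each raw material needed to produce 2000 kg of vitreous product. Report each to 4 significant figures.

Mid-chain values appear with 4-significant-digit rounding within the worked lines — every computation keeps exact precision end to end; every reported figure is rounded just once — derived quantities, including net glass mass, the totals, four oxide percentages, ignition loss, yield, are computed starting from the weights at 2000 kg of glass in full precision precisely as stated by the problem or the answer.
Oxide-by-oxide targets in 2000 kg vitreous product:
  SiO2: 41.19% × 2000 = 823.8 kg
  Al2O3: 29.40% × 2000 = 588.0 kg
  Na2O: 21.89% × 2000 = 437.8 kg
  B2O3: 7.522% × 2000 = 150.4 kg
Balance tally, oxide-wise, on the weights just shown, for the quoted basis mass (oxide sums agree with the targets net of answer rounding effects):
  SiO2: 1217·0.6770 = 823.9 kg (target 823.8 kg)
  Al2O3: 349.9·0.9960 + 1217·0.1968 = 588.0 kg (target 588.0 kg)
  Na2O: 393.2·0.5916 + 1217·0.1132 + 313.7·0.2150 = 437.8 kg (target 437.8 kg)
  B2O3: 313.7·0.4796 = 150.5 kg (target 150.4 kg)
Consistency of the glass mass: batch total minus LOI = 2000 kg (the targets, summed, come to 2000 kg; versus the stated basis of 2000 kg — rounding explains the deltas).
Adding the batch up: Σ batch = 2274 kg; loss to ignition Σ batch·LOI = 273.6 kg; yield: glass divided by total = 87.97%.

Batch per 2000 kg vitreous product:
  Na2CO3: 393.2 kg
  alumina: 349.9 kg
  Na-feldspar: 1217 kg
  borax pentahydrate: 313.7 kg
Total batch = 2274 kg; LOI loss = 273.6 kg; yield = 87.97%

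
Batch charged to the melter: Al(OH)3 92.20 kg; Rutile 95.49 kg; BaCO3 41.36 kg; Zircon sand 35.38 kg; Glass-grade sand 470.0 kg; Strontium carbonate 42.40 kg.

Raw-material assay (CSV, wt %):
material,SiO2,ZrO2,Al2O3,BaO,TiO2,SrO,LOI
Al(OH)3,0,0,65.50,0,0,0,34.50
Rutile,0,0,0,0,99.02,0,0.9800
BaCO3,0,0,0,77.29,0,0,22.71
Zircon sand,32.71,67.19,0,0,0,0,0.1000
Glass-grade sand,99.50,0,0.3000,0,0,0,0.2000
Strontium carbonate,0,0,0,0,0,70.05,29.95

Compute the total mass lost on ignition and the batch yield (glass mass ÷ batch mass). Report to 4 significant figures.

LOI loss = 55.81 kg; glass = 721.0 kg; yield = 92.82%

The whole derivation holds exact precision in all steps; rounding to 4 significant digits applies to each working value as shown — each reported value is rounded a single time — the derived quantities, which include yield, the totals, ignition loss, glass mass, the six compositions, are recomputed at full float precision, precisely as stated by the question or the answer, from the batch weights for 721.0 kg of glass.
Each material's LOI contribution:
  Al(OH)3: 92.20 × 0.3450 = 31.81 kg
  Rutile: 95.49 × 0.009800 = 0.9358 kg
  BaCO3: 41.36 × 0.2271 = 9.393 kg
  Zircon sand: 35.38 × 0.001000 = 0.03538 kg
  Glass-grade sand: 470.0 × 0.002000 = 0.9400 kg
  Strontium carbonate: 42.40 × 0.2995 = 12.70 kg
Total LOI = 55.81 kg
Glass = batch − LOI = 776.8 − 55.81 = 721.0 kg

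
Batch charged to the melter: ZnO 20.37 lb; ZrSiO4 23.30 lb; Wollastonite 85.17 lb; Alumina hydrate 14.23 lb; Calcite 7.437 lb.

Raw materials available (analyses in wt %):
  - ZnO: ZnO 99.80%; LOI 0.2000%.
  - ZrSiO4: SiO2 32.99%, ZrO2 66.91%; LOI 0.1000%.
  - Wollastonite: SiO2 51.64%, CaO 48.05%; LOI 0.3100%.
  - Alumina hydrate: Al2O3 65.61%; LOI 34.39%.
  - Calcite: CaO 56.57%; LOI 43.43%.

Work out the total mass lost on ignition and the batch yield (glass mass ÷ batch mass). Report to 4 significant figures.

Every computation holds exact precision all the way through. The intermediate values are printed rounded to four significant digits within the worked lines. Each reported result is rounded only once; the derived quantities are rebuilt from the batch weights at 142.1 lb of glass at full precision (the yield, the totals, the five compositions, ignition loss, net glass mass), as they appear in the problem or the answer.
LOI of each material in turn:
  ZnO: 20.37 × 0.002000 = 0.04074 lb
  ZrSiO4: 23.30 × 0.001000 = 0.02330 lb
  Wollastonite: 85.17 × 0.003100 = 0.2640 lb
  Alumina hydrate: 14.23 × 0.3439 = 4.894 lb
  Calcite: 7.437 × 0.4343 = 3.230 lb
Total LOI = 8.452 lb
Glass = batch − LOI = 150.5 − 8.452 = 142.1 lb

LOI loss = 8.452 lb; glass = 142.1 lb; yield = 94.38%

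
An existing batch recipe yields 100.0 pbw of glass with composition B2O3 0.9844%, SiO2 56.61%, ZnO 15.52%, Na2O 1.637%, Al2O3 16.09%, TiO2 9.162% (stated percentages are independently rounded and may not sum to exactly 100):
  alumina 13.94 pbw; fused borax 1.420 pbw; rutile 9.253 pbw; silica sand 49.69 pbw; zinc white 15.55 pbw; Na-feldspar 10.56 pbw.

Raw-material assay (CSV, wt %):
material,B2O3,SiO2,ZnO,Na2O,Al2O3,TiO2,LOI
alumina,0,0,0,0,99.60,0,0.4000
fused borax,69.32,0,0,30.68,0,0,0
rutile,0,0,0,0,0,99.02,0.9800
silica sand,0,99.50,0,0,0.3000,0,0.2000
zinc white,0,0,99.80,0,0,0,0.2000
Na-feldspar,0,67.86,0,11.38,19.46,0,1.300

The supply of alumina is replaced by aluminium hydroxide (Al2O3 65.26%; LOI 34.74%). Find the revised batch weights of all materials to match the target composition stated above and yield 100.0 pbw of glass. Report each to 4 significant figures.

The intermediate values are displayed, rounded to four significant digits, at each printed step; all internal work runs at full float precision from first step to last. Exactly one rounding lands on every reported figure. Derived quantities are recomputed at full precision (glass mass, the totals, yield, six oxide percentages, LOI) using the weight values per 100.0 pbw of glass exactly as shown in question or answer.
Oxide-by-oxide targets in 100.0 pbw glass:
  B2O3: 0.9844% × 100.0 = 0.9844 pbw
  SiO2: 56.61% × 100.0 = 56.61 pbw
  ZnO: 15.52% × 100.0 = 15.52 pbw
  Na2O: 1.637% × 100.0 = 1.637 pbw
  Al2O3: 16.09% × 100.0 = 16.09 pbw
  TiO2: 9.162% × 100.0 = 9.162 pbw
Verifying the oxide balance from the weights as reported, on the stated basis (sums match the target masses up to rounding of the answer):
  B2O3: 1.420·0.6932 = 0.9843 pbw (target 0.9844 pbw)
  SiO2: 49.69·0.9950 + 10.56·0.6786 = 56.61 pbw (target 56.61 pbw)
  ZnO: 15.55·0.9980 = 15.52 pbw (target 15.52 pbw)
  Na2O: 1.420·0.3068 + 10.56·0.1138 = 1.637 pbw (target 1.637 pbw)
  Al2O3: 21.28·0.6526 + 49.69·0.003000 + 10.56·0.1946 = 16.09 pbw (target 16.09 pbw)
  TiO2: 9.253·0.9902 = 9.162 pbw (target 9.162 pbw)
Consistency of the glass mass: total charge less LOI = 100.0 pbw (summing oxide targets gives 100.0 pbw; the stated basis being 100.0 pbw — gaps are rounding artifacts).
Whole-batch sum: Σ batch = 107.8 pbw; LOI removed, Σ of batch·LOI: 7.751 pbw; the yield ratio, glass ÷ batch: 92.81%.

Revised batch per 100.0 pbw glass:
  aluminium hydroxide: 21.28 pbw
  fused borax: 1.420 pbw
  rutile: 9.253 pbw
  silica sand: 49.69 pbw
  zinc white: 15.55 pbw
  Na-feldspar: 10.56 pbw
Total batch = 107.8 pbw; LOI loss = 7.751 pbw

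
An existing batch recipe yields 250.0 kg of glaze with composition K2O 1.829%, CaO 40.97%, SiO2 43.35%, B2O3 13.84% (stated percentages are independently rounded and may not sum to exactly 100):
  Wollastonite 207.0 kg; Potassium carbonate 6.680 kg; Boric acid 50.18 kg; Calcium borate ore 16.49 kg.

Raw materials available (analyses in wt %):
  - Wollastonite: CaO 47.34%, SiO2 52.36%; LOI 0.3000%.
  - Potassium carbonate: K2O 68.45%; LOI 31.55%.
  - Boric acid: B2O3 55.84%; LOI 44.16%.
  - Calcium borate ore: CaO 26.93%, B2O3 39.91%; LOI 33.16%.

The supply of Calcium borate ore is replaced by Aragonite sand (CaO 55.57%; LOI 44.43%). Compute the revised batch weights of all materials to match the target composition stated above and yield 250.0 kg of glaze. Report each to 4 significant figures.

Revised batch per 250.0 kg glaze:
  Wollastonite: 207.0 kg
  Potassium carbonate: 6.680 kg
  Boric acid: 61.96 kg
  Aragonite sand: 7.991 kg
Total batch = 283.6 kg; LOI loss = 33.64 kg

Every computation keeps exact precision through the solve — values along the way are displayed rounded off to 4 significant digits alongside each step — each reported result is rounded exactly once. The derived quantities are recomputed in full float precision (ignition loss, the yield, the totals, four oxide percentages, glass mass) using the weight values on 250.0 kg of glass, as they appear in the question or the answer.
The oxide mass targets at 250.0 kg glaze:
  K2O: 1.829% × 250.0 = 4.572 kg
  CaO: 40.97% × 250.0 = 102.4 kg
  SiO2: 43.35% × 250.0 = 108.4 kg
  B2O3: 13.84% × 250.0 = 34.60 kg
A balance pass over the oxides, working from each reported weight, per the basis as stated (summed amounts equal target values once rounding is allowed for):
  K2O: 6.680·0.6845 = 4.572 kg (target 4.572 kg)
  CaO: 207.0·0.4734 + 7.991·0.5557 = 102.4 kg (target 102.4 kg)
  SiO2: 207.0·0.5236 = 108.4 kg (target 108.4 kg)
  B2O3: 61.96·0.5584 = 34.60 kg (target 34.60 kg)
Mass balance on the glass: whole batch net of LOI = 250.0 kg (targets for the oxides total 250.0 kg; versus the stated basis of 250.0 kg — deltas are rounding alone).
Batch total: Σ batch = 283.6 kg; the LOI term Σ batch·LOI equals 33.64 kg; yield: glass divided by total = 88.14%.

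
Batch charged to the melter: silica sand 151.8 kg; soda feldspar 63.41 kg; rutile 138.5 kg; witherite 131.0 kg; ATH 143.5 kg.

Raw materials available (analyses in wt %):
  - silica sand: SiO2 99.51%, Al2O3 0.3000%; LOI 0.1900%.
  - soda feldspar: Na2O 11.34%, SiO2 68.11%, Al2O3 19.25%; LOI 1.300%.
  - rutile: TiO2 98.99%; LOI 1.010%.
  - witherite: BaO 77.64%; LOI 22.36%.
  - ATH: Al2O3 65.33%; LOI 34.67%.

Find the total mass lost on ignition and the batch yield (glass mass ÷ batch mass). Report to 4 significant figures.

LOI loss = 81.55 kg; glass = 546.7 kg; yield = 87.02%

Every computation maintains full precision at all times. Values along the way are displayed, rounded to four significant digits, alongside each step. Every reported number is rounded only once; derived quantities (yield, glass mass, LOI, the five compositions, totals) are rebuilt at full precision starting from the weights for 546.7 kg of glass as written in either problem or answer.
Material-by-material LOI:
  silica sand: 151.8 × 0.001900 = 0.2884 kg
  soda feldspar: 63.41 × 0.01300 = 0.8243 kg
  rutile: 138.5 × 0.01010 = 1.399 kg
  witherite: 131.0 × 0.2236 = 29.29 kg
  ATH: 143.5 × 0.3467 = 49.75 kg
Total LOI = 81.55 kg
Glass = batch − LOI = 628.2 − 81.55 = 546.7 kg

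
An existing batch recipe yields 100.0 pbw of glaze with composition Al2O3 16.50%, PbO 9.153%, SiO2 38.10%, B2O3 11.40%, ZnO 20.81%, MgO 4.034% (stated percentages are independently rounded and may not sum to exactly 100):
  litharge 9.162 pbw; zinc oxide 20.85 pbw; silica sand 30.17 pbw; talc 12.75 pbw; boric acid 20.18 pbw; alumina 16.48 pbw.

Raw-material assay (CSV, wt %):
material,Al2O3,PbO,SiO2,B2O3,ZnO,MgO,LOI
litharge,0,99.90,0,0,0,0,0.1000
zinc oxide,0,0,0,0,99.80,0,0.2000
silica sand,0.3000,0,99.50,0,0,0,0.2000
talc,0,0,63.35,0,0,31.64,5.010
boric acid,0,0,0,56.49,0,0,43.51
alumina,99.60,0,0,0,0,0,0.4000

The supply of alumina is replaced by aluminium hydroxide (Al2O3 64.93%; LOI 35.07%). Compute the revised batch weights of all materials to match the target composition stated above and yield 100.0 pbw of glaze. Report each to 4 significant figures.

Working values are printed rounded to 4 significant digits when written out. All arithmetic carries full precision from start to finish. Every reported result takes exactly one rounding. Derived quantities, which include glass mass, yield, ignition loss, six oxide percentages, the totals, are computed at full precision, as they appear in question or answer, using the weight values for 100.0 pbw of glass.
Target oxide masses per 100.0 pbw glaze:
  Al2O3: 16.50% × 100.0 = 16.50 pbw
  PbO: 9.153% × 100.0 = 9.153 pbw
  SiO2: 38.10% × 100.0 = 38.10 pbw
  B2O3: 11.40% × 100.0 = 11.40 pbw
  ZnO: 20.81% × 100.0 = 20.81 pbw
  MgO: 4.034% × 100.0 = 4.034 pbw
Checking each oxide sum given the weights on record, against the basis in use (target by target, the sums agree within answer rounding):
  Al2O3: 30.17·0.003000 + 25.27·0.6493 = 16.50 pbw (target 16.50 pbw)
  PbO: 9.162·0.9990 = 9.153 pbw (target 9.153 pbw)
  SiO2: 30.17·0.9950 + 12.75·0.6335 = 38.10 pbw (target 38.10 pbw)
  B2O3: 20.18·0.5649 = 11.40 pbw (target 11.40 pbw)
  ZnO: 20.85·0.9980 = 20.81 pbw (target 20.81 pbw)
  MgO: 12.75·0.3164 = 4.034 pbw (target 4.034 pbw)
Glass mass check: Σ batch − LOI loss = 99.99 pbw (the Σ of target masses is 100.0 pbw; with the basis standing at 100.0 pbw — rounding explains the deltas).
Whole-batch sum: Σ batch = 118.4 pbw; LOI removed, Σ of batch·LOI: 18.39 pbw; yield: glass divided by total = 84.46%.

Revised batch per 100.0 pbw glaze:
  litharge: 9.162 pbw
  zinc oxide: 20.85 pbw
  silica sand: 30.17 pbw
  talc: 12.75 pbw
  boric acid: 20.18 pbw
  aluminium hydroxide: 25.27 pbw
Total batch = 118.4 pbw; LOI loss = 18.39 pbw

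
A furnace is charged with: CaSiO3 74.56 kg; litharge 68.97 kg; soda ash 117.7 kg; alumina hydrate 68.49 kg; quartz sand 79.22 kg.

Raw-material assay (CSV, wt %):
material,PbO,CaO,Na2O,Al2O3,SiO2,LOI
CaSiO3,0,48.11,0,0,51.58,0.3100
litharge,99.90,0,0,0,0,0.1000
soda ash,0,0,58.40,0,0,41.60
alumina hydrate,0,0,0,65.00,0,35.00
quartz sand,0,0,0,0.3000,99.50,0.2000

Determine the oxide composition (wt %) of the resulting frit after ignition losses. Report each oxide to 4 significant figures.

All arithmetic runs at exact precision from first step to last; working values are shown rounded to 4 significant digits between the steps; each reported number carries a single rounding — derived quantities (the yield, net glass mass, the five compositions, ignition loss, the totals) are rebuilt from the weighed amounts per 335.5 kg of glass at exact precision as written in problem or answer.
Delivered oxide masses:
  PbO: 68.97·0.9990 = 68.90 kg
  CaO: 74.56·0.4811 = 35.87 kg
  Na2O: 117.7·0.5840 = 68.74 kg
  Al2O3: 68.49·0.6500 + 79.22·0.003000 = 44.76 kg
  SiO2: 74.56·0.5158 + 79.22·0.9950 = 117.3 kg
LOI: 74.56·0.003100 + 68.97·0.001000 + 117.7·0.4160 + 68.49·0.3500 + 79.22·0.002000 = 73.39 kg
Glass mass = batch − LOI = 408.9 − 73.39 = 335.5 kg (the oxide masses sum to this)
wt %: oxide over glass, times 100

Glass mass = 335.5 kg (batch 408.9 − LOI 73.39).
Composition: PbO 20.53%, CaO 10.69%, Na2O 20.49%, Al2O3 13.34%, SiO2 34.95%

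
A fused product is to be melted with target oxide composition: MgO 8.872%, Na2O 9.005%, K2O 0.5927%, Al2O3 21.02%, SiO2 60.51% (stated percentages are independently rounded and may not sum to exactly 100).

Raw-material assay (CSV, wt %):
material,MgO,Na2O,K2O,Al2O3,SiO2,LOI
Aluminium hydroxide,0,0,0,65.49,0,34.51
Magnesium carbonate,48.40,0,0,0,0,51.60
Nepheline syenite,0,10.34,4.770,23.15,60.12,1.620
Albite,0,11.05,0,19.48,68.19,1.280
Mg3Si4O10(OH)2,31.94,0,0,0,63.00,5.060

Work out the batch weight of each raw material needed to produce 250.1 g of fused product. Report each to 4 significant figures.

Batch per 250.1 g fused product:
  Aluminium hydroxide: 17.31 g
  Magnesium carbonate: 31.70 g
  Nepheline syenite: 31.08 g
  Albite: 174.7 g
  Mg3Si4O10(OH)2: 21.43 g
Total batch = 276.2 g; LOI loss = 26.15 g; yield = 90.53%

Mid-chain values are shown, with 4-significant-digit rounding, within the worked lines — all arithmetic carries full precision from first step to last; each reported value is rounded just once — derived quantities are carried from the weighed amounts for 250.1 g of glass at full float precision (totals, five oxide percentages, ignition loss, the yield, net glass mass) exactly as printed in the problem or answer text.
Per-oxide target masses for 250.1 g fused product:
  MgO: 8.872% × 250.1 = 22.19 g
  Na2O: 9.005% × 250.1 = 22.52 g
  K2O: 0.5927% × 250.1 = 1.482 g
  Al2O3: 21.02% × 250.1 = 52.57 g
  SiO2: 60.51% × 250.1 = 151.3 g
A balance pass over the oxides, on the weights just shown, versus the basis set out (every target is met by its sum modulo rounding of the values):
  MgO: 31.70·0.4840 + 21.43·0.3194 = 22.19 g (target 22.19 g)
  Na2O: 31.08·0.1034 + 174.7·0.1105 = 22.52 g (target 22.52 g)
  K2O: 31.08·0.04770 = 1.483 g (target 1.482 g)
  Al2O3: 17.31·0.6549 + 31.08·0.2315 + 174.7·0.1948 = 52.56 g (target 52.57 g)
  SiO2: 31.08·0.6012 + 174.7·0.6819 + 21.43·0.6300 = 151.3 g (target 151.3 g)
Auditing the glass mass value: total batch − LOI = 250.1 g (the Σ of target masses is 250.1 g; against the stated basis, 250.1 g — a pure rounding effect).
Total batch = Σ batch = 276.2 g; Σ batch·LOI gives LOI loss = 26.15 g; yield: glass divided by total = 90.53%.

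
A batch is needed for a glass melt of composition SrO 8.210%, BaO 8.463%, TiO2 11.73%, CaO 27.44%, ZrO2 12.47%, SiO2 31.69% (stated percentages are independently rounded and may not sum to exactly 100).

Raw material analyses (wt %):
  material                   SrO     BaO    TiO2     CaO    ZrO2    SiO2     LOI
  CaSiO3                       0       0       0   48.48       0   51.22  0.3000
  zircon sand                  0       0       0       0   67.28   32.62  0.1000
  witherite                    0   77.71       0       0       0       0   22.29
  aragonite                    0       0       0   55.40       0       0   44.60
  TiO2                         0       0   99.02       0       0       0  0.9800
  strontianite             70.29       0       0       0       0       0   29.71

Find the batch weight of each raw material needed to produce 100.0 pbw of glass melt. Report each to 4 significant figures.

Batch per 100.0 pbw glass melt:
  CaSiO3: 50.07 pbw
  zircon sand: 18.53 pbw
  witherite: 10.89 pbw
  aragonite: 5.718 pbw
  TiO2: 11.85 pbw
  strontianite: 11.68 pbw
Total batch = 108.7 pbw; LOI loss = 8.733 pbw; yield = 91.97%

Working values are shown rounded to four significant digits on the page — all arithmetic keeps full float precision from first step to last; each reported figure is rounded just once — derived quantities, including the six compositions, the totals, ignition loss, yield, net glass mass, are rebuilt using the weight values per 100.0 pbw of glass at exact precision as they appear in problem or answer.
Oxide mass targets, per 100.0 pbw glass melt:
  SrO: 8.210% × 100.0 = 8.210 pbw
  BaO: 8.463% × 100.0 = 8.463 pbw
  TiO2: 11.73% × 100.0 = 11.73 pbw
  CaO: 27.44% × 100.0 = 27.44 pbw
  ZrO2: 12.47% × 100.0 = 12.47 pbw
  SiO2: 31.69% × 100.0 = 31.69 pbw
Checking each oxide sum from the weights as reported, per the basis as stated (sum by sum, the targets are met once rounding is allowed for):
  SrO: 11.68·0.7029 = 8.210 pbw (target 8.210 pbw)
  BaO: 10.89·0.7771 = 8.463 pbw (target 8.463 pbw)
  TiO2: 11.85·0.9902 = 11.73 pbw (target 11.73 pbw)
  CaO: 50.07·0.4848 + 5.718·0.5540 = 27.44 pbw (target 27.44 pbw)
  ZrO2: 18.53·0.6728 = 12.47 pbw (target 12.47 pbw)
  SiO2: 50.07·0.5122 + 18.53·0.3262 = 31.69 pbw (target 31.69 pbw)
Glass-mass closure: net batch after ignition = 100.0 pbw (the targets, summed, come to 100.0 pbw; with the basis standing at 100.0 pbw — rounding explains the deltas).
Batch grand total — Σ batch = 108.7 pbw; the LOI term Σ batch·LOI equals 8.733 pbw; the yield ratio, glass ÷ batch: 91.97%.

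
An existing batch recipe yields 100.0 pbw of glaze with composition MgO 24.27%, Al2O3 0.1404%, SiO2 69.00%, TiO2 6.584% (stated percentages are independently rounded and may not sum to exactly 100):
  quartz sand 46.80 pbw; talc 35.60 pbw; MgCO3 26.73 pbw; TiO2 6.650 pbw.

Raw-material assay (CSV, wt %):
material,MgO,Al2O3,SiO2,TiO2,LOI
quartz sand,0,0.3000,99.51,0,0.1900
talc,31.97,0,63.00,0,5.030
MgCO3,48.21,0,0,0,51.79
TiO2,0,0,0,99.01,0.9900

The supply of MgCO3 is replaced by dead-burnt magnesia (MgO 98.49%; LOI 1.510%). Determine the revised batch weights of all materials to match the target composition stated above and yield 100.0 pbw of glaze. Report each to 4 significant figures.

All internal work runs at exact precision at every stage; in-progress results are displayed with 4-significant-digit rounding when written out; each reported figure carries a single rounding. The derived quantities are recomputed starting from the weights for 100.0 pbw of glass at exact precision (net glass mass, the totals, four oxide percentages, the yield, ignition loss) as given in either problem or answer.
Target masses of each oxide per 100.0 pbw glaze:
  MgO: 24.27% × 100.0 = 24.27 pbw
  Al2O3: 0.1404% × 100.0 = 0.1404 pbw
  SiO2: 69.00% × 100.0 = 69.00 pbw
  TiO2: 6.584% × 100.0 = 6.584 pbw
Sums-versus-targets review applying the batch weights above, versus the basis set out (sum by sum, the targets are met once rounding is allowed for):
  MgO: 35.60·0.3197 + 13.09·0.9849 = 24.27 pbw (target 24.27 pbw)
  Al2O3: 46.80·0.003000 = 0.1404 pbw (target 0.1404 pbw)
  SiO2: 46.80·0.9951 + 35.60·0.6300 = 69.00 pbw (target 69.00 pbw)
  TiO2: 6.650·0.9901 = 6.584 pbw (target 6.584 pbw)
Glass mass check: whole batch net of LOI = 100.0 pbw (the targets, summed, come to 99.99 pbw; basis as stated: 100.0 pbw — rounding explains the deltas).
Adding the batch up: Σ batch = 102.1 pbw; loss to ignition Σ batch·LOI = 2.143 pbw; the yield ratio, glass ÷ batch: 97.90%.

Revised batch per 100.0 pbw glaze:
  quartz sand: 46.80 pbw
  talc: 35.60 pbw
  dead-burnt magnesia: 13.09 pbw
  TiO2: 6.650 pbw
Total batch = 102.1 pbw; LOI loss = 2.143 pbw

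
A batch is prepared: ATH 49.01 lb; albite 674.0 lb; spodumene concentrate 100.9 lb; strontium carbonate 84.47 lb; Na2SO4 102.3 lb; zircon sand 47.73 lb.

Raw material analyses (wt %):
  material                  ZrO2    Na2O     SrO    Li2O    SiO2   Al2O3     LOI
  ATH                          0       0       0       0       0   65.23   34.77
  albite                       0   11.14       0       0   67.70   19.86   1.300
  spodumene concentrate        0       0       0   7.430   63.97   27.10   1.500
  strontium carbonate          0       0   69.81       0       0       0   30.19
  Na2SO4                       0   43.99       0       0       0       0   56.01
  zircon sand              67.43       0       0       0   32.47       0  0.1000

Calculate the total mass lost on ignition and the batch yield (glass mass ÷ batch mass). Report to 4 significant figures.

Mid-chain values are displayed with 4-significant-digit rounding across the worked steps — the whole derivation holds exact precision in all steps; each reported value receives exactly one rounding; the derived quantities are carried at full precision (ignition loss, totals, the yield, the six compositions, net glass mass) from the weighed amounts on 948.2 lb of glass as they appear in either problem or answer.
Each material's LOI contribution:
  ATH: 49.01 × 0.3477 = 17.04 lb
  albite: 674.0 × 0.01300 = 8.762 lb
  spodumene concentrate: 100.9 × 0.01500 = 1.514 lb
  strontium carbonate: 84.47 × 0.3019 = 25.50 lb
  Na2SO4: 102.3 × 0.5601 = 57.30 lb
  zircon sand: 47.73 × 0.001000 = 0.04773 lb
Total LOI = 110.2 lb
Glass = batch − LOI = 1058 − 110.2 = 948.2 lb

LOI loss = 110.2 lb; glass = 948.2 lb; yield = 89.59%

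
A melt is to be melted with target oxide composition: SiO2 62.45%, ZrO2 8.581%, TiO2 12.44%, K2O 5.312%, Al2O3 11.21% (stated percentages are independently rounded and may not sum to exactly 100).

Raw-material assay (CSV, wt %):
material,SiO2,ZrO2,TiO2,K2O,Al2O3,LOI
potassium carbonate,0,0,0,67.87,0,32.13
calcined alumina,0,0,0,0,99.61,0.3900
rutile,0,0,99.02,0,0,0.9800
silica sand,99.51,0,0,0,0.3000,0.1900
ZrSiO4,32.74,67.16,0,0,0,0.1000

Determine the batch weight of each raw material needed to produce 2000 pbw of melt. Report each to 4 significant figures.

The working math carries exact precision at each step; rounding to 4 significant figures governs each in-between result as displayed — every reported figure takes a single rounding; the derived quantities (the yield, five oxide percentages, totals, LOI, net glass mass) are rebuilt at full float precision starting from the weights on 2000 pbw of glass, as quoted within the problem or the answer.
Target masses of each oxide per 2000 pbw melt:
  SiO2: 62.45% × 2000 = 1249 pbw
  ZrO2: 8.581% × 2000 = 171.6 pbw
  TiO2: 12.44% × 2000 = 248.8 pbw
  K2O: 5.312% × 2000 = 106.2 pbw
  Al2O3: 11.21% × 2000 = 224.2 pbw
Checking each oxide sum with the batch weights as given, per the basis as stated (sum by sum, the targets are met within answer rounding):
  SiO2: 1171·0.9951 + 255.5·0.3274 = 1249 pbw (target 1249 pbw)
  ZrO2: 255.5·0.6716 = 171.6 pbw (target 171.6 pbw)
  TiO2: 251.3·0.9902 = 248.8 pbw (target 248.8 pbw)
  K2O: 156.5·0.6787 = 106.2 pbw (target 106.2 pbw)
  Al2O3: 221.6·0.9961 + 1171·0.003000 = 224.2 pbw (target 224.2 pbw)
Glass-mass closure: batch total minus LOI = 2000 pbw (per-oxide target masses sum to 2000 pbw; versus the stated basis of 2000 pbw — differing by rounding only).
Whole-batch sum: Σ batch = 2056 pbw; loss to ignition Σ batch·LOI = 56.09 pbw; the yield ratio, glass ÷ batch: 97.27%.

Batch per 2000 pbw melt:
  potassium carbonate: 156.5 pbw
  calcined alumina: 221.6 pbw
  rutile: 251.3 pbw
  silica sand: 1171 pbw
  ZrSiO4: 255.5 pbw
Total batch = 2056 pbw; LOI loss = 56.09 pbw; yield = 97.27%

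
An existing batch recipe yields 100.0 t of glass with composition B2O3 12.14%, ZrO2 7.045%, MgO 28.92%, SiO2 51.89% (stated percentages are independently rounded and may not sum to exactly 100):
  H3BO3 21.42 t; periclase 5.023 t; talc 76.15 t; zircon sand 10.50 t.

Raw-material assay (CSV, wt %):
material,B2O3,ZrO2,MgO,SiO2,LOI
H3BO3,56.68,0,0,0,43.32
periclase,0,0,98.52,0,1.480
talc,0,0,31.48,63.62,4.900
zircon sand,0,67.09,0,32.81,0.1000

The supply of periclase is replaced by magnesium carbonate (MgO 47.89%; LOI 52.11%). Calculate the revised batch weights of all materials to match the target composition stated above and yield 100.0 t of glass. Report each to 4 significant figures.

Revised batch per 100.0 t glass:
  H3BO3: 21.42 t
  magnesium carbonate: 10.33 t
  talc: 76.15 t
  zircon sand: 10.50 t
Total batch = 118.4 t; LOI loss = 18.40 t

The intermediate values are printed, with 4-significant-figure rounding, across the worked steps. Each numeric step maintains exact precision in all steps; every reported result includes exactly one rounding; derived quantities (totals, the yield, LOI, net glass mass, the four compositions) are rebuilt from the weighed amounts for 100.0 t of glass in full float precision, as quoted within the question or the answer.
The oxide mass targets at 100.0 t glass:
  B2O3: 12.14% × 100.0 = 12.14 t
  ZrO2: 7.045% × 100.0 = 7.045 t
  MgO: 28.92% × 100.0 = 28.92 t
  SiO2: 51.89% × 100.0 = 51.89 t
Balance tally, oxide-wise, given the weights on record, versus the basis set out (summed amounts equal target values once rounding is allowed for):
  B2O3: 21.42·0.5668 = 12.14 t (target 12.14 t)
  ZrO2: 10.50·0.6709 = 7.044 t (target 7.045 t)
  MgO: 10.33·0.4789 + 76.15·0.3148 = 28.92 t (target 28.92 t)
  SiO2: 76.15·0.6362 + 10.50·0.3281 = 51.89 t (target 51.89 t)
The glass-mass cross-check: total charge less LOI = 100.0 t (summing oxide targets gives 100.0 t; stated basis 100.0 t — rounding explains the deltas).
Adding the batch up: Σ batch = 118.4 t; LOI removed, Σ of batch·LOI: 18.40 t; yield: glass divided by total = 84.46%.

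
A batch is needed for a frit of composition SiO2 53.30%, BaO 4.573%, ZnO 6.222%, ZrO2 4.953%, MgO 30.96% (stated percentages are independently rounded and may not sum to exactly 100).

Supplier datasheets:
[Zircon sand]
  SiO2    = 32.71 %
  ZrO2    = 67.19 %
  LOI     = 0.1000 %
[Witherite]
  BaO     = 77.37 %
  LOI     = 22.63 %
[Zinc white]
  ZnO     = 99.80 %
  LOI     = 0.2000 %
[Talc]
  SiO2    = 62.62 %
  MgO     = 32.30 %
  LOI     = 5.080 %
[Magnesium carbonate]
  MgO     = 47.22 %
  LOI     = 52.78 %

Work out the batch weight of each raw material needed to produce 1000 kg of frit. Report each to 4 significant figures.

The whole derivation carries exact precision from start to finish — mid-chain values are rounded to four significant figures as shown; each reported figure receives exactly one rounding. All derived quantities, including yield, five oxide percentages, net glass mass, totals, LOI, are carried using the weight values at 1000 kg of glass in full float precision exactly as shown in the problem or answer text.
Oxide-by-oxide targets in 1000 kg frit:
  SiO2: 53.30% × 1000 = 533.0 kg
  BaO: 4.573% × 1000 = 45.73 kg
  ZnO: 6.222% × 1000 = 62.22 kg
  ZrO2: 4.953% × 1000 = 49.53 kg
  MgO: 30.96% × 1000 = 309.6 kg
Checking each oxide sum using the reported weights, under the basis named above (oxide sums agree with the targets given rounding of the digits):
  SiO2: 73.72·0.3271 + 812.7·0.6262 = 533.0 kg (target 533.0 kg)
  BaO: 59.11·0.7737 = 45.73 kg (target 45.73 kg)
  ZnO: 62.34·0.9980 = 62.22 kg (target 62.22 kg)
  ZrO2: 73.72·0.6719 = 49.53 kg (target 49.53 kg)
  MgO: 812.7·0.3230 + 99.77·0.4722 = 309.6 kg (target 309.6 kg)
Consistency of the glass mass: batch total minus LOI = 1000 kg (the targets, summed, come to 1000 kg; basis as stated: 1000 kg — any gap is answer rounding).
Adding the batch up: Σ batch = 1108 kg; the LOI term Σ batch·LOI equals 107.5 kg; yield = glass ÷ total batch = 90.29%.

Batch per 1000 kg frit:
  Zircon sand: 73.72 kg
  Witherite: 59.11 kg
  Zinc white: 62.34 kg
  Talc: 812.7 kg
  Magnesium carbonate: 99.77 kg
Total batch = 1108 kg; LOI loss = 107.5 kg; yield = 90.29%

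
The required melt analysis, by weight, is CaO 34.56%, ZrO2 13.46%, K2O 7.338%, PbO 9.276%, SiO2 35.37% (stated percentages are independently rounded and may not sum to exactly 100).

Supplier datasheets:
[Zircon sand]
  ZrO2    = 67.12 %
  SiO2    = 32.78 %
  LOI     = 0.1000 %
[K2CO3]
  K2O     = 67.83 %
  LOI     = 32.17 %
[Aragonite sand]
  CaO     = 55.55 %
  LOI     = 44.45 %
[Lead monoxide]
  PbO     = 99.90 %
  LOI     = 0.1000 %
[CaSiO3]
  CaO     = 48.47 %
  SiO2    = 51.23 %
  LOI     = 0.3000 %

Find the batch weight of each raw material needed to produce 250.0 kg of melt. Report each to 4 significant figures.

All arithmetic carries full precision at all times; values along the way are rounded to four significant figures as shown; a single rounding completes every reported value. All derived quantities, which include the five compositions, the yield, ignition loss, glass mass, totals, are re-derived in exact precision, precisely as stated by either problem or answer, starting from the weights per 250.0 kg of glass.
The oxide mass targets at 250.0 kg melt:
  CaO: 34.56% × 250.0 = 86.40 kg
  ZrO2: 13.46% × 250.0 = 33.65 kg
  K2O: 7.338% × 250.0 = 18.34 kg
  PbO: 9.276% × 250.0 = 23.19 kg
  SiO2: 35.37% × 250.0 = 88.42 kg
Oxide-by-oxide audit working from each reported weight, at the basis given (summed amounts equal target values net of answer rounding effects):
  CaO: 32.92·0.5555 + 140.5·0.4847 = 86.39 kg (target 86.40 kg)
  ZrO2: 50.13·0.6712 = 33.65 kg (target 33.65 kg)
  K2O: 27.05·0.6783 = 18.35 kg (target 18.34 kg)
  PbO: 23.21·0.9990 = 23.19 kg (target 23.19 kg)
  SiO2: 50.13·0.3278 + 140.5·0.5123 = 88.41 kg (target 88.42 kg)
Glass mass check: net batch after ignition = 250.0 kg (targets for the oxides total 250.0 kg; against the stated basis, 250.0 kg — deltas are rounding alone).
Batch total: Σ batch = 273.8 kg; Σ batch·LOI gives LOI loss = 23.83 kg; yield = glass ÷ total batch = 91.30%.

Batch per 250.0 kg melt:
  Zircon sand: 50.13 kg
  K2CO3: 27.05 kg
  Aragonite sand: 32.92 kg
  Lead monoxide: 23.21 kg
  CaSiO3: 140.5 kg
Total batch = 273.8 kg; LOI loss = 23.83 kg; yield = 91.30%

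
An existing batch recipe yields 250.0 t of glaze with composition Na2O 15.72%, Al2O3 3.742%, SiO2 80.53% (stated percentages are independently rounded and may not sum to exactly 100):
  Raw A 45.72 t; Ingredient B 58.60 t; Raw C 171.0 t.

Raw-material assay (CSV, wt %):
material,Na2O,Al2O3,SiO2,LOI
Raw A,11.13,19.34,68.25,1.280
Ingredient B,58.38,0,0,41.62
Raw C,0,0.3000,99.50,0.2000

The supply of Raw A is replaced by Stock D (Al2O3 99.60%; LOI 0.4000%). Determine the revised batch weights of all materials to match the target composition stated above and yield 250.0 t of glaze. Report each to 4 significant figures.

Revised batch per 250.0 t glaze:
  Stock D: 8.783 t
  Ingredient B: 67.32 t
  Raw C: 202.3 t
Total batch = 278.4 t; LOI loss = 28.46 t

In-progress results are shown rounded off to 4 significant digits within the worked lines — each numeric step holds full float precision in all steps; each reported number is rounded a single time; derived quantities are carried at full precision (totals, net glass mass, LOI, the three compositions, yield) from the weighed amounts at 250.0 t of glass as written in the problem or answer text.
Oxide-by-oxide targets in 250.0 t glaze:
  Na2O: 15.72% × 250.0 = 39.30 t
  Al2O3: 3.742% × 250.0 = 9.355 t
  SiO2: 80.53% × 250.0 = 201.3 t
A balance pass over the oxides, per the reported batch figures, on the stated basis (oxide sums agree with the targets modulo rounding of the values):
  Na2O: 67.32·0.5838 = 39.30 t (target 39.30 t)
  Al2O3: 8.783·0.9960 + 202.3·0.003000 = 9.355 t (target 9.355 t)
  SiO2: 202.3·0.9950 = 201.3 t (target 201.3 t)
Auditing the glass mass value: whole batch net of LOI = 249.9 t (summing oxide targets gives 250.0 t; stated basis 250.0 t — a pure rounding effect).
Adding the batch up: Σ batch = 278.4 t; LOI loss = Σ batch·LOI = 28.46 t; as yield: glass ÷ batch → 89.78%.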